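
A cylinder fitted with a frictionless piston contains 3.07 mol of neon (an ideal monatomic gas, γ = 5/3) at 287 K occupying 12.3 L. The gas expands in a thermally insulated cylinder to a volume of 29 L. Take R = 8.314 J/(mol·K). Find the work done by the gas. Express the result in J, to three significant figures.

Adiabatic: TV^(γ−1) = const with γ = 5/3.
T₂ = T₁ (V₁/V₂)^(γ−1) = 287 × (12.3/29)^0.667 = 287 × 0.5645 = 162 K.
W_by = nCᵥ(T₁ − T₂) = (3.07)(12.47)(287 − 162) = 4785 J.

W ≈ 4790 J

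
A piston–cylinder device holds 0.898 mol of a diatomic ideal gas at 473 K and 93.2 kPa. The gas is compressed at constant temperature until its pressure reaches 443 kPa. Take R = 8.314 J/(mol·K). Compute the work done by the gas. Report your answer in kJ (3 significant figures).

W ≈ -5.50 kJ

Isothermal process: W = nRT ln(V₂/V₁) = nRT ln(P₁/P₂).
W = (0.898)(8.314)(473) × ln(93.2/443)
  = 3531 × ln(0.2104) = 3531 × -1.559
W_by_gas = -5505 J.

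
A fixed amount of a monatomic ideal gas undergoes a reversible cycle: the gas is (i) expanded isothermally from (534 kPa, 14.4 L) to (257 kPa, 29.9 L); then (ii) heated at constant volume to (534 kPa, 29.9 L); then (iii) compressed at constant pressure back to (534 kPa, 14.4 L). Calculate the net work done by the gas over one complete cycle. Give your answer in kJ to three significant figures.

Leg (i): W = PᵢVᵢ ln(V_f/Vᵢ) = (7690) ln(29.9/14.4) = 5618 J.
Leg (ii): W = 0.
Leg (iii): W = PΔV = (534)(14.4 − 29.9) = -8277 J.
W_net = 5618 − 8277 = -2659 J.

W_net ≈ -2.66 kJ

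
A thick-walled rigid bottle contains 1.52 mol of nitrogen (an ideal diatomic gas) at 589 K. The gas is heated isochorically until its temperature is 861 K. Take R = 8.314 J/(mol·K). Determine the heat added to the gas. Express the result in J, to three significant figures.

Q ≈ 8590 J

Constant volume ⇒ W = 0, so Q = ΔU = nCᵥΔT with Cᵥ = 5R/2 = 20.79 J/(mol·K).
ΔU = (1.52)(20.79)(861 − 589) = 8593 J.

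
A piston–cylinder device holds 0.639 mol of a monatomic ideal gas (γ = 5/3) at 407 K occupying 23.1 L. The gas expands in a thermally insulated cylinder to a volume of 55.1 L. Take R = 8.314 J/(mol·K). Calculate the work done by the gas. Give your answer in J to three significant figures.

Adiabatic: TV^(γ−1) = const with γ = 5/3.
T₂ = T₁ (V₁/V₂)^(γ−1) = 407 × (23.1/55.1)^0.667 = 407 × 0.5602 = 228 K.
W_by = nCᵥ(T₁ − T₂) = (0.639)(12.47)(407 − 228) = 1427 J.

W ≈ 1430 J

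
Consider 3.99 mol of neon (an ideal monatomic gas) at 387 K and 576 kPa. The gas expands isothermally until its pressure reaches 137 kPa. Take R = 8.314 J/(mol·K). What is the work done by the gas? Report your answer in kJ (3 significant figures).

Isothermal process: W = nRT ln(V₂/V₁) = nRT ln(P₁/P₂).
W = (3.99)(8.314)(387) × ln(576/137)
  = 12838 × ln(4.204) = 12838 × 1.436
W_by_gas = 18437 J.

W ≈ 18.4 kJ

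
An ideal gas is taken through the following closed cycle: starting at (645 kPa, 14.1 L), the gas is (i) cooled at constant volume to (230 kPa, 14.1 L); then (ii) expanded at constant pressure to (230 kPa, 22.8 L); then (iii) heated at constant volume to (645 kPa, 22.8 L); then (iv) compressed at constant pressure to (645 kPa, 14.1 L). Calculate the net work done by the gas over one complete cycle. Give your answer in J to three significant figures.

Constant-volume legs do no work.
W(ii) = (230)(22.8 − 14.1) = 2001 J; W(iv) = (645)(14.1 − 22.8) = -5612 J.
W_net = 2001 − 5612 = -3611 J (the counter-clockwise enclosed area).

W_net ≈ -3610 J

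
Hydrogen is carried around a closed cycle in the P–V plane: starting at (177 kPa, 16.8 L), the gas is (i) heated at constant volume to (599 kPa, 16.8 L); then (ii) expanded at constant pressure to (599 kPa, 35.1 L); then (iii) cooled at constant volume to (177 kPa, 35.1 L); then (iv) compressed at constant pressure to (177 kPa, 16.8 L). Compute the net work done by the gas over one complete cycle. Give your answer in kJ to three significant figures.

W_net ≈ 7.72 kJ

Constant-volume legs do no work.
W(ii) = (599)(35.1 − 16.8) = 10962 J; W(iv) = (177)(16.8 − 35.1) = -3239 J.
W_net = 10962 − 3239 = 7723 J (the clockwise enclosed area).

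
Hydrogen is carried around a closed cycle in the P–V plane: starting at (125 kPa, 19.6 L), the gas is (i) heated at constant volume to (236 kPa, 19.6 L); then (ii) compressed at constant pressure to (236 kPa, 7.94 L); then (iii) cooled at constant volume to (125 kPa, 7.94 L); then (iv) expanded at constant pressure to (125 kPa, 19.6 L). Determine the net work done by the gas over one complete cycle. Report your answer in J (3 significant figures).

Constant-volume legs do no work.
W(ii) = (236)(7.94 − 19.6) = -2752 J; W(iv) = (125)(19.6 − 7.94) = 1458 J.
W_net = -2752 + 1458 = -1294 J (the counter-clockwise enclosed area).

W_net ≈ -1290 J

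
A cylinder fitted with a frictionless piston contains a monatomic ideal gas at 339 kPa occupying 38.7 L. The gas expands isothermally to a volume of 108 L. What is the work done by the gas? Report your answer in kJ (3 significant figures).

W ≈ 13.5 kJ

Isothermal: W = nRT ln(V₂/V₁) = P₁V₁ ln(V₂/V₁).
P₁V₁ = (339 kPa)(38.7 L) = 13119 J.
W = 13119 × ln(108/38.7) = 13119 × 1.026
W_by_gas = 13464 J.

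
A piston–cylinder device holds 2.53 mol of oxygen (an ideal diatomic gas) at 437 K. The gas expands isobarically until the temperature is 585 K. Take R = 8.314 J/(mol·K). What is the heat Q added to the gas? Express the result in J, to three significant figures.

Isobaric: W = nRΔT = (2.53)(8.314)(148) = 3113 J.
ΔU = nCᵥΔT with Cᵥ = 5R/2: ΔU = (2.53)(20.79)(148) = 7783 J.
Q = ΔU + W = 7783 + 3113 = 10896 J.

Q ≈ 10900 J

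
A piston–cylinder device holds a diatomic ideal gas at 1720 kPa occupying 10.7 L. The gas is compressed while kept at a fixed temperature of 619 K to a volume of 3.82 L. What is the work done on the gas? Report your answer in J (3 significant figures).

W ≈ 19000 J

Isothermal: W = nRT ln(V₂/V₁) = P₁V₁ ln(V₂/V₁).
P₁V₁ = (1720 kPa)(10.7 L) = 18404 J.
W = 18404 × ln(3.82/10.7) = 18404 × -1.03
W_by_gas = -18956 J; work on gas = −W_by = 18956 J.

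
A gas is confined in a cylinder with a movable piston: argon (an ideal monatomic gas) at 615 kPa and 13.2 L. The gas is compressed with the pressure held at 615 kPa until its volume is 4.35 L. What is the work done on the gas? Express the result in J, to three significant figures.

Isobaric: W = P ΔV.
W = (615 kPa)(4.35 − 13.2 L) = (615)(-8.85) = -5443 J.
Work on gas = −W_by = 5443 J.

W ≈ 5440 J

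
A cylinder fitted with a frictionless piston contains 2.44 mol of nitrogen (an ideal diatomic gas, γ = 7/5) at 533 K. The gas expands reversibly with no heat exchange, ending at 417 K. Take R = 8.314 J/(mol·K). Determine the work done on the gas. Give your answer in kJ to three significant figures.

W ≈ -5.88 kJ

Adiabatic ⇒ Q = 0, so W_by = −ΔU = nCᵥ(T₁ − T₂).
Cᵥ = 5R/2 = 20.79 J/(mol·K).
W = (2.44)(20.79)(533 − 417) = 5883 J.
Work on gas = −W_by = -5883 J.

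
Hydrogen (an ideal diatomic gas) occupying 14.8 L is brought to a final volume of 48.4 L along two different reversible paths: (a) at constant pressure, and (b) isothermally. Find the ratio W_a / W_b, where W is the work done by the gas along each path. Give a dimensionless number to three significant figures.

Path (a) isobaric: W = P₁(V₂ − V₁) → W_a/(P₁V₁) = 2.27.
Path (b) isothermal: W = P₁V₁ ln(V₂/V₁) → W_b/(P₁V₁) = 1.185.
W_a / W_b = 2.27 / 1.185 = 1.916.

W_a / W_b ≈ 1.92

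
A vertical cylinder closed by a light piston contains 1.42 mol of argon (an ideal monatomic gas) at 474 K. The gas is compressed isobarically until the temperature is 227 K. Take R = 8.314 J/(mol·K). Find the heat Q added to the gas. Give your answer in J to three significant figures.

Q ≈ -7290 J

Isobaric: W = nRΔT = (1.42)(8.314)(-247) = -2916 J.
ΔU = nCᵥΔT with Cᵥ = 3R/2: ΔU = (1.42)(12.47)(-247) = -4374 J.
Q = ΔU + W = -4374 − 2916 = -7290 J.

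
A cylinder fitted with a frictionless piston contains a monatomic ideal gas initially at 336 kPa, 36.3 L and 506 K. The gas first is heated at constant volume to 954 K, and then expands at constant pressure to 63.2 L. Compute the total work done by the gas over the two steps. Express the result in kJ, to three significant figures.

W_total ≈ 17.0 kJ

Step 1 (isochoric): W = 0 (constant volume).
After step 1: P = 633.5 kPa (V unchanged).
Step 2 (isobaric): W = PΔV = (633.5 kPa)(63.2 − 36.3 L) = 17041 J.
W_total = 0 + 17041 = 17041 J.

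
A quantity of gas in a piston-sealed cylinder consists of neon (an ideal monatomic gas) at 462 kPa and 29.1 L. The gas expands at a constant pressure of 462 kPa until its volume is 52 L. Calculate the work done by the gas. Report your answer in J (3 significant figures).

Isobaric: W = P ΔV.
W = (462 kPa)(52 − 29.1 L) = (462)(22.9) = 10580 J.

W ≈ 10600 J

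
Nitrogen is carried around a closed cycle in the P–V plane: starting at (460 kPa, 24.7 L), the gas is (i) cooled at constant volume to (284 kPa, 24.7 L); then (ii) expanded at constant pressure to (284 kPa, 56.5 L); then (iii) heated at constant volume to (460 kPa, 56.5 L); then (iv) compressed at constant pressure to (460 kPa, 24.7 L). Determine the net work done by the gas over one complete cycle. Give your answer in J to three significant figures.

Constant-volume legs do no work.
W(ii) = (284)(56.5 − 24.7) = 9031 J; W(iv) = (460)(24.7 − 56.5) = -14628 J.
W_net = 9031 − 14628 = -5597 J (the counter-clockwise enclosed area).

W_net ≈ -5600 J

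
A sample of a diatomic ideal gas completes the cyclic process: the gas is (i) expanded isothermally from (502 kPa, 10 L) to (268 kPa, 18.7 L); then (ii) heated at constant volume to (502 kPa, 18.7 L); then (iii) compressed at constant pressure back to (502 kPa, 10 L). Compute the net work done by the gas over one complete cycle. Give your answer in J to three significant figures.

Leg (i): W = PᵢVᵢ ln(V_f/Vᵢ) = (5020) ln(18.7/10) = 3142 J.
Leg (ii): W = 0.
Leg (iii): W = PΔV = (502)(10 − 18.7) = -4367 J.
W_net = 3142 − 4367 = -1225 J.

W_net ≈ -1230 J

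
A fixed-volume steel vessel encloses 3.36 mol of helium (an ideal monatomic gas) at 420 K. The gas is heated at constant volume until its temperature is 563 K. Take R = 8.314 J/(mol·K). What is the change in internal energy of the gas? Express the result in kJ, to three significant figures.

ΔU ≈ 5.99 kJ

Constant volume ⇒ W = 0, so Q = ΔU = nCᵥΔT with Cᵥ = 3R/2 = 12.47 J/(mol·K).
ΔU = (3.36)(12.47)(563 − 420) = 5992 J.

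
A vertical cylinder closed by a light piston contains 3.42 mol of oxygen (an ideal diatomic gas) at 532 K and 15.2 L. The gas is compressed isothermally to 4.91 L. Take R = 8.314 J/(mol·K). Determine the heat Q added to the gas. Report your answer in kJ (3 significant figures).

Q ≈ -17.1 kJ

Isothermal ⇒ ΔU = 0, so Q = W = nRT ln(V₂/V₁).
Q = (3.42)(8.314)(532) ln(4.91/15.2) = 15127 × -1.13 = -17094 J.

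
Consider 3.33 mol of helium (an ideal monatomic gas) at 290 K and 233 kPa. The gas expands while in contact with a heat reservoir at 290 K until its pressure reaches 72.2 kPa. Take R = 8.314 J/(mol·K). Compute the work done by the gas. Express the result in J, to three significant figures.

Isothermal process: W = nRT ln(V₂/V₁) = nRT ln(P₁/P₂).
W = (3.33)(8.314)(290) × ln(233/72.2)
  = 8029 × ln(3.227) = 8029 × 1.172
W_by_gas = 9407 J.

W ≈ 9410 J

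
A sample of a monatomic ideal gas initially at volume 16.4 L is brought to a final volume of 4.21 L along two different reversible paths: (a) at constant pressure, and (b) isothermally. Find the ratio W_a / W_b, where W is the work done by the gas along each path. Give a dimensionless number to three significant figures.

W_a / W_b ≈ 0.547

Path (a) isobaric: W = P₁(V₂ − V₁) → W_a/(P₁V₁) = -0.7433.
Path (b) isothermal: W = P₁V₁ ln(V₂/V₁) → W_b/(P₁V₁) = -1.36.
W_a / W_b = -0.7433 / -1.36 = 0.5466.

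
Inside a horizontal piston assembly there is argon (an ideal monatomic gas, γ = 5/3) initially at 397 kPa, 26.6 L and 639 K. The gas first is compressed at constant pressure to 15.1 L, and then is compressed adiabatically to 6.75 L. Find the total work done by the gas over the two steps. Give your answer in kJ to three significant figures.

Step 1 (isobaric): W = PΔV = (397 kPa)(15.1 − 26.6 L) = -4566 J.
After step 1: P = 397 kPa, V = 15.1 L, T = 362.7 K.
Step 2 (adiabatic): W = (P₁V₁ − P₂V₂)/(γ−1) = (5995 − 10254)/0.667 = -6389 J.
W_total = -4566 − 6389 = -10954 J.

W_total ≈ -11.0 kJ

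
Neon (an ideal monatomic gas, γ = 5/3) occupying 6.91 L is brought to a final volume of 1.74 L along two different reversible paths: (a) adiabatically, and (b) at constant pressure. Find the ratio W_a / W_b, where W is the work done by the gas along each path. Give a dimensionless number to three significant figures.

W_a / W_b ≈ 3.02

Path (a) adiabatic: W = P₁V₁(1 − (V₁/V₂)^(γ−1))/(γ−1) → W_a/(P₁V₁) = -2.262.
Path (b) isobaric: W = P₁(V₂ − V₁) → W_b/(P₁V₁) = -0.7482.
W_a / W_b = -2.262 / -0.7482 = 3.023.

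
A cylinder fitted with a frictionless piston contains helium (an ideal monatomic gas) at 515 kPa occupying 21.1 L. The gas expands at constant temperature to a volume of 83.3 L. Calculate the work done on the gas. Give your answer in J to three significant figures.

W ≈ -14900 J

Isothermal: W = nRT ln(V₂/V₁) = P₁V₁ ln(V₂/V₁).
P₁V₁ = (515 kPa)(21.1 L) = 10866 J.
W = 10866 × ln(83.3/21.1) = 10866 × 1.373
W_by_gas = 14922 J; work on gas = −W_by = -14922 J.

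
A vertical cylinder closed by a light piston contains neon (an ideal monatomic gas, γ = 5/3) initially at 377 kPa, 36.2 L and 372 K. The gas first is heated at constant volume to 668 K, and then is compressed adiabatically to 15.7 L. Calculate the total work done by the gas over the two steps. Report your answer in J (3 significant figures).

Step 1 (isochoric): W = 0 (constant volume).
After step 1: P = 677 kPa (V unchanged).
Step 2 (adiabatic): W = (P₁V₁ − P₂V₂)/(γ−1) = (24507 − 42772)/0.667 = -27398 J.
W_total = 0 − 27398 = -27398 J.

W_total ≈ -27400 J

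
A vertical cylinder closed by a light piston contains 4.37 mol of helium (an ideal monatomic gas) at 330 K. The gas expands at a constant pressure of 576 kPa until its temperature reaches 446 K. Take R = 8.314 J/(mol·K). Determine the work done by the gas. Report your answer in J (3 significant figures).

Isobaric: W = P ΔV = nR ΔT.
W = (4.37)(8.314)(446 − 330) = 4215 J.

W ≈ 4210 J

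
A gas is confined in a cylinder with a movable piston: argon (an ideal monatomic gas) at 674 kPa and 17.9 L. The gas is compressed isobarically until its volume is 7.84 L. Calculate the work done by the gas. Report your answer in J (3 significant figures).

Isobaric: W = P ΔV.
W = (674 kPa)(7.84 − 17.9 L) = (674)(-10.06) = -6780 J.

W ≈ -6780 J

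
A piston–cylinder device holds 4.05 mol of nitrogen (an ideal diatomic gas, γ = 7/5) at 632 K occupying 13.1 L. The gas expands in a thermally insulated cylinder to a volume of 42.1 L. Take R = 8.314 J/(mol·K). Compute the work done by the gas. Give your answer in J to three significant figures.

Adiabatic: TV^(γ−1) = const with γ = 7/5.
T₂ = T₁ (V₁/V₂)^(γ−1) = 632 × (13.1/42.1)^0.4 = 632 × 0.6269 = 396.2 K.
W_by = nCᵥ(T₁ − T₂) = (4.05)(20.79)(632 − 396.2) = 19850 J.

W ≈ 19800 J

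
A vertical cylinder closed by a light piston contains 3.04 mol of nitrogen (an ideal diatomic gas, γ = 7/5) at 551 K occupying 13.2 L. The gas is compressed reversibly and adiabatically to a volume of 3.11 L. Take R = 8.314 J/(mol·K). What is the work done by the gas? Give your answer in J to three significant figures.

W ≈ -27300 J

Adiabatic: TV^(γ−1) = const with γ = 7/5.
T₂ = T₁ (V₁/V₂)^(γ−1) = 551 × (13.2/3.11)^0.4 = 551 × 1.783 = 982.4 K.
W_by = nCᵥ(T₁ − T₂) = (3.04)(20.79)(551 − 982.4) = -27257 J.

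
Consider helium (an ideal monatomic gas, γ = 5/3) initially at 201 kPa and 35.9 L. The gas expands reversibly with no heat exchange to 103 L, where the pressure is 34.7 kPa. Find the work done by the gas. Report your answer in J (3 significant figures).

Adiabatic: W = (P₁V₁ − P₂V₂)/(γ − 1) with γ = 5/3.
P₁V₁ = 7216 J, P₂V₂ = 3574 J.
W = (7216 − 3574) / 0.6667 = 5463 J.

W ≈ 5460 J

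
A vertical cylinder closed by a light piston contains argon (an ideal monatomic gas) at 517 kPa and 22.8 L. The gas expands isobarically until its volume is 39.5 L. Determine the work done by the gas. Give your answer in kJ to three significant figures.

Isobaric: W = P ΔV.
W = (517 kPa)(39.5 − 22.8 L) = (517)(16.7) = 8634 J.

W ≈ 8.63 kJ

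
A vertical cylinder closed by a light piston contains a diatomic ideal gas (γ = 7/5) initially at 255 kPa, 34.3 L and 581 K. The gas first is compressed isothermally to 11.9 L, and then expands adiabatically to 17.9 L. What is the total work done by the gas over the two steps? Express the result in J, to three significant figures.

W_total ≈ -5960 J

Step 1 (isothermal): W = P₁V₁ ln(V₂/V₁) = (8746) ln(11.9/34.3) = -9259 J.
After step 1: P = 735 kPa, V = 11.9 L, T = 581 K.
Step 2 (adiabatic): W = (P₁V₁ − P₂V₂)/(γ−1) = (8746 − 7429)/0.4 = 3295 J.
W_total = -9259 + 3295 = -5965 J.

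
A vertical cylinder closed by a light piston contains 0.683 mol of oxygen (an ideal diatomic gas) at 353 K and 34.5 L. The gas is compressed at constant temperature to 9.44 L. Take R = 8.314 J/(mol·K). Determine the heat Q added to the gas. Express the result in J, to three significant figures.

Q ≈ -2600 J

Isothermal ⇒ ΔU = 0, so Q = W = nRT ln(V₂/V₁).
Q = (0.683)(8.314)(353) ln(9.44/34.5) = 2004 × -1.296 = -2598 J.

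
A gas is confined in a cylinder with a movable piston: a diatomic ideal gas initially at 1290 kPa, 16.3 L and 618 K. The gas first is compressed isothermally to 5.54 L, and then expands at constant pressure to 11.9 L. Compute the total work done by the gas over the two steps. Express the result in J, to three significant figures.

Step 1 (isothermal): W = P₁V₁ ln(V₂/V₁) = (21027) ln(5.54/16.3) = -22692 J.
After step 1: P = 3795 kPa, V = 5.54 L, T = 618 K.
Step 2 (isobaric): W = PΔV = (3795 kPa)(11.9 − 5.54 L) = 24139 J.
W_total = -22692 + 24139 = 1448 J.

W_total ≈ 1450 J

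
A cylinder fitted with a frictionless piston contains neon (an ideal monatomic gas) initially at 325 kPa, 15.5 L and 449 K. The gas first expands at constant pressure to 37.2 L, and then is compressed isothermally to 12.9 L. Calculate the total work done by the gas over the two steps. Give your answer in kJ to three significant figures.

Step 1 (isobaric): W = PΔV = (325 kPa)(37.2 − 15.5 L) = 7053 J.
After step 1: P = 325 kPa, V = 37.2 L, T = 1078 K.
Step 2 (isothermal): W = P₁V₁ ln(V₂/V₁) = (12090) ln(12.9/37.2) = -12804 J.
W_total = 7053 − 12804 = -5752 J.

W_total ≈ -5.75 kJ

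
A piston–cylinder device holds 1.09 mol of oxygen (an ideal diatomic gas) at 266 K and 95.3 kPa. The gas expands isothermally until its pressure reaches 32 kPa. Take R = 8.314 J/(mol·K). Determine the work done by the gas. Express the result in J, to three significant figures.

W ≈ 2630 J

Isothermal process: W = nRT ln(V₂/V₁) = nRT ln(P₁/P₂).
W = (1.09)(8.314)(266) × ln(95.3/32)
  = 2411 × ln(2.978) = 2411 × 1.091
W_by_gas = 2631 J.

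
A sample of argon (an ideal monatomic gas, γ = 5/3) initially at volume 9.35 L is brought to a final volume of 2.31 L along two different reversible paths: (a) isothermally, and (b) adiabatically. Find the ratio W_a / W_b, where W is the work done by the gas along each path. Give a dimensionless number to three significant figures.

W_a / W_b ≈ 0.605

Path (a) isothermal: W = P₁V₁ ln(V₂/V₁) → W_a/(P₁V₁) = -1.398.
Path (b) adiabatic: W = P₁V₁(1 − (V₁/V₂)^(γ−1))/(γ−1) → W_b/(P₁V₁) = -2.31.
W_a / W_b = -1.398 / -2.31 = 0.6053.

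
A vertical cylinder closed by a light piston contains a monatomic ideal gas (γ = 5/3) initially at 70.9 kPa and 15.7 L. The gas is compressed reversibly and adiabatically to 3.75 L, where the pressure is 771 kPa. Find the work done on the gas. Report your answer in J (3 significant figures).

Adiabatic: W = (P₁V₁ − P₂V₂)/(γ − 1) with γ = 5/3.
P₁V₁ = 1113 J, P₂V₂ = 2891 J.
W = (1113 − 2891) / 0.6667 = -2667 J.
Work on gas = −W_by = 2667 J.

W ≈ 2670 J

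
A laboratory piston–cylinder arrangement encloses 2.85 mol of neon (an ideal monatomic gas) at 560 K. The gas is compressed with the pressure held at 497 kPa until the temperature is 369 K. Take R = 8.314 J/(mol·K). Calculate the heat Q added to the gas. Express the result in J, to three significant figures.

Q ≈ -11300 J

Isobaric: W = nRΔT = (2.85)(8.314)(-191) = -4526 J.
ΔU = nCᵥΔT with Cᵥ = 3R/2: ΔU = (2.85)(12.47)(-191) = -6789 J.
Q = ΔU + W = -6789 − 4526 = -11314 J.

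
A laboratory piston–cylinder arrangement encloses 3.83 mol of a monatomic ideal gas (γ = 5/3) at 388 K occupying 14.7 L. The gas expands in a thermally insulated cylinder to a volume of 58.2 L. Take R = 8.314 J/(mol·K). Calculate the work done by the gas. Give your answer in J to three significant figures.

W ≈ 11100 J

Adiabatic: TV^(γ−1) = const with γ = 5/3.
T₂ = T₁ (V₁/V₂)^(γ−1) = 388 × (14.7/58.2)^0.667 = 388 × 0.3996 = 155 K.
W_by = nCᵥ(T₁ − T₂) = (3.83)(12.47)(388 − 155) = 11127 J.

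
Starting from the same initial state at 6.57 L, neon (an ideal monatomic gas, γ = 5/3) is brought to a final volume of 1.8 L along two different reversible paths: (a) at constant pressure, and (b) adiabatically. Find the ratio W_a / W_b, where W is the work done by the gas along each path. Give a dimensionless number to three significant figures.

Path (a) isobaric: W = P₁(V₂ − V₁) → W_a/(P₁V₁) = -0.726.
Path (b) adiabatic: W = P₁V₁(1 − (V₁/V₂)^(γ−1))/(γ−1) → W_b/(P₁V₁) = -2.056.
W_a / W_b = -0.726 / -2.056 = 0.3531.

W_a / W_b ≈ 0.353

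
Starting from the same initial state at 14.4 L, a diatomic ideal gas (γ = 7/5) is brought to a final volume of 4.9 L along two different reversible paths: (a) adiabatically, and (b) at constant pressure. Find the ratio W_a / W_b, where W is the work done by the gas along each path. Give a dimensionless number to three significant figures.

W_a / W_b ≈ 2.04

Path (a) adiabatic: W = P₁V₁(1 − (V₁/V₂)^(γ−1))/(γ−1) → W_a/(P₁V₁) = -1.348.
Path (b) isobaric: W = P₁(V₂ − V₁) → W_b/(P₁V₁) = -0.6597.
W_a / W_b = -1.348 / -0.6597 = 2.043.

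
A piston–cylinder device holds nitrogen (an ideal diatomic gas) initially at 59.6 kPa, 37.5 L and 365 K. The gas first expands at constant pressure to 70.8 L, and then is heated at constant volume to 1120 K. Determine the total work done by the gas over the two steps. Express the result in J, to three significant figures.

Step 1 (isobaric): W = PΔV = (59.6 kPa)(70.8 − 37.5 L) = 1985 J.
Step 2 (isochoric): W = 0 (constant volume).
W_total = 1985 + 0 = 1985 J.

W_total ≈ 1980 J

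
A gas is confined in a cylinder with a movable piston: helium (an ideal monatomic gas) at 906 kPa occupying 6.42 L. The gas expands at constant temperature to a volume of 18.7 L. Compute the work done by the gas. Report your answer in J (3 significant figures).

W ≈ 6220 J

Isothermal: W = nRT ln(V₂/V₁) = P₁V₁ ln(V₂/V₁).
P₁V₁ = (906 kPa)(6.42 L) = 5817 J.
W = 5817 × ln(18.7/6.42) = 5817 × 1.069
W_by_gas = 6218 J.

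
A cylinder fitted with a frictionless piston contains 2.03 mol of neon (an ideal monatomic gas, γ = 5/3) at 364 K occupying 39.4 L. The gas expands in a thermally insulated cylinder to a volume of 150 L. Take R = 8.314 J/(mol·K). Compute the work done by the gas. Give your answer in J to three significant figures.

W ≈ 5440 J

Adiabatic: TV^(γ−1) = const with γ = 5/3.
T₂ = T₁ (V₁/V₂)^(γ−1) = 364 × (39.4/150)^0.667 = 364 × 0.4101 = 149.3 K.
W_by = nCᵥ(T₁ − T₂) = (2.03)(12.47)(364 − 149.3) = 5436 J.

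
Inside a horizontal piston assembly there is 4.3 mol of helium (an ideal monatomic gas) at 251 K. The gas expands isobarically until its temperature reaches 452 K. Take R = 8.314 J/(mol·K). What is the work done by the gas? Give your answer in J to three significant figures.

Isobaric: W = P ΔV = nR ΔT.
W = (4.3)(8.314)(452 − 251) = 7186 J.

W ≈ 7190 J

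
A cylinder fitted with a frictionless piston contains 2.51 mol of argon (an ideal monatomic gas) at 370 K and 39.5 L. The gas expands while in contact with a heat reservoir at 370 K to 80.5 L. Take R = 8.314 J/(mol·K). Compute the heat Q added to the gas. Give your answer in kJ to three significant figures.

Q ≈ 5.50 kJ

Isothermal ⇒ ΔU = 0, so Q = W = nRT ln(V₂/V₁).
Q = (2.51)(8.314)(370) ln(80.5/39.5) = 7721 × 0.712 = 5497 J.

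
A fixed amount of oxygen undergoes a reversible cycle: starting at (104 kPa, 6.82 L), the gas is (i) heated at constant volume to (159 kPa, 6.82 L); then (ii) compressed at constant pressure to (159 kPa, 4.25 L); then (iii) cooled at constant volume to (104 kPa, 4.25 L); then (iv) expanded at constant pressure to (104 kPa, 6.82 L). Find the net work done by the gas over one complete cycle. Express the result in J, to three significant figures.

W_net ≈ -141 J

Constant-volume legs do no work.
W(ii) = (159)(4.25 − 6.82) = -408.6 J; W(iv) = (104)(6.82 − 4.25) = 267.3 J.
W_net = -408.6 + 267.3 = -141.4 J (the counter-clockwise enclosed area).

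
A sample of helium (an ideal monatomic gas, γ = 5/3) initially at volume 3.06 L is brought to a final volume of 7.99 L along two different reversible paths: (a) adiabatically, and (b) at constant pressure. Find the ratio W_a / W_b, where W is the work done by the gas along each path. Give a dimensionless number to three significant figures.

Path (a) adiabatic: W = P₁V₁(1 − (V₁/V₂)^(γ−1))/(γ−1) → W_a/(P₁V₁) = 0.7089.
Path (b) isobaric: W = P₁(V₂ − V₁) → W_b/(P₁V₁) = 1.611.
W_a / W_b = 0.7089 / 1.611 = 0.44.

W_a / W_b ≈ 0.440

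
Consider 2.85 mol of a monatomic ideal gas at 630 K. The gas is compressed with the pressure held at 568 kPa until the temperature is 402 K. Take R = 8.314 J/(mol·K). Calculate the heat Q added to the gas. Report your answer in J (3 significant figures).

Isobaric: W = nRΔT = (2.85)(8.314)(-228) = -5402 J.
ΔU = nCᵥΔT with Cᵥ = 3R/2: ΔU = (2.85)(12.47)(-228) = -8104 J.
Q = ΔU + W = -8104 − 5402 = -13506 J.

Q ≈ -13500 J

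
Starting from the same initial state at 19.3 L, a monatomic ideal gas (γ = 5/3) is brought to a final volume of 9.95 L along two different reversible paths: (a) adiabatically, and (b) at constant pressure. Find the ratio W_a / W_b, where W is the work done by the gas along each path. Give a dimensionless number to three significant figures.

Path (a) adiabatic: W = P₁V₁(1 − (V₁/V₂)^(γ−1))/(γ−1) → W_a/(P₁V₁) = -0.833.
Path (b) isobaric: W = P₁(V₂ − V₁) → W_b/(P₁V₁) = -0.4845.
W_a / W_b = -0.833 / -0.4845 = 1.719.

W_a / W_b ≈ 1.72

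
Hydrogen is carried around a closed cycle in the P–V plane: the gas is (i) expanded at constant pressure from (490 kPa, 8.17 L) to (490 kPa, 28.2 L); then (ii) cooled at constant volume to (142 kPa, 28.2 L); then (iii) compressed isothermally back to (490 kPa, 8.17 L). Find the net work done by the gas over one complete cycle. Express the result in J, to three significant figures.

W_net ≈ 4850 J

Leg (i): W = PΔV = (490)(28.2 − 8.17) = 9815 J.
Leg (ii): W = 0.
Leg (iii): W = PᵢVᵢ ln(V_f/Vᵢ) = (4004) ln(8.17/28.2) = -4961 J.
W_net = 9815 − 4961 = 4854 J.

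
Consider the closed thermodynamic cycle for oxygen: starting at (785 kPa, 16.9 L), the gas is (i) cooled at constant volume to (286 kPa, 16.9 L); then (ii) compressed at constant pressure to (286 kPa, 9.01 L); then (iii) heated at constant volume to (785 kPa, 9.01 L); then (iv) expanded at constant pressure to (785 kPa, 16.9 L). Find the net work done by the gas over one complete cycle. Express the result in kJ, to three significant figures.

W_net ≈ 3.94 kJ

Constant-volume legs do no work.
W(ii) = (286)(9.01 − 16.9) = -2257 J; W(iv) = (785)(16.9 − 9.01) = 6194 J.
W_net = -2257 + 6194 = 3937 J (the clockwise enclosed area).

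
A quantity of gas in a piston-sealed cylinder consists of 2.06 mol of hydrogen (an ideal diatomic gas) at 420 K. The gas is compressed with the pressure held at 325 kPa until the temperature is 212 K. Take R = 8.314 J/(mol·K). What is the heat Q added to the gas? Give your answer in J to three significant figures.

Isobaric: W = nRΔT = (2.06)(8.314)(-208) = -3562 J.
ΔU = nCᵥΔT with Cᵥ = 5R/2: ΔU = (2.06)(20.79)(-208) = -8906 J.
Q = ΔU + W = -8906 − 3562 = -12468 J.

Q ≈ -12500 J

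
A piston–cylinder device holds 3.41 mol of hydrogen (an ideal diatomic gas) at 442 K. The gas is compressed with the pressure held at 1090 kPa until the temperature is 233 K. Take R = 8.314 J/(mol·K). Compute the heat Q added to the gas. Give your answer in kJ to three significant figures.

Isobaric: W = nRΔT = (3.41)(8.314)(-209) = -5925 J.
ΔU = nCᵥΔT with Cᵥ = 5R/2: ΔU = (3.41)(20.79)(-209) = -14813 J.
Q = ΔU + W = -14813 − 5925 = -20739 J.

Q ≈ -20.7 kJ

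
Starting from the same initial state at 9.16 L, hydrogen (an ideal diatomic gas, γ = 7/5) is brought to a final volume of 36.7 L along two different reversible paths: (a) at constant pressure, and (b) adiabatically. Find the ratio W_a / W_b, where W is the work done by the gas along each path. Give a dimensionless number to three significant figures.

W_a / W_b ≈ 2.82

Path (a) isobaric: W = P₁(V₂ − V₁) → W_a/(P₁V₁) = 3.007.
Path (b) adiabatic: W = P₁V₁(1 − (V₁/V₂)^(γ−1))/(γ−1) → W_b/(P₁V₁) = 1.065.
W_a / W_b = 3.007 / 1.065 = 2.823.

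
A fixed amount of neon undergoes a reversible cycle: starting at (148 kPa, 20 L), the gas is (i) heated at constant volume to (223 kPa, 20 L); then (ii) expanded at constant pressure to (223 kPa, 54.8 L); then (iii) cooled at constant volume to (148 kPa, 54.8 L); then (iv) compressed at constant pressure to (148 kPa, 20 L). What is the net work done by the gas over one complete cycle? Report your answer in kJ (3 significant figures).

W_net ≈ 2.61 kJ

Constant-volume legs do no work.
W(ii) = (223)(54.8 − 20) = 7760 J; W(iv) = (148)(20 − 54.8) = -5150 J.
W_net = 7760 − 5150 = 2610 J (the clockwise enclosed area).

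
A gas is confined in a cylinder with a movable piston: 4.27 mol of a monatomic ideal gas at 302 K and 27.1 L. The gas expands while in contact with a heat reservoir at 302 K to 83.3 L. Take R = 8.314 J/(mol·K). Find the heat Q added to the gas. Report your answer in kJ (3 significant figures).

Q ≈ 12.0 kJ

Isothermal ⇒ ΔU = 0, so Q = W = nRT ln(V₂/V₁).
Q = (4.27)(8.314)(302) ln(83.3/27.1) = 10721 × 1.123 = 12039 J.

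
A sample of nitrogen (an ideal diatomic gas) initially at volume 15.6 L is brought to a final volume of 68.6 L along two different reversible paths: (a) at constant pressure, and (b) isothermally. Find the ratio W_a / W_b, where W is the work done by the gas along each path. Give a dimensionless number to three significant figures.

Path (a) isobaric: W = P₁(V₂ − V₁) → W_a/(P₁V₁) = 3.397.
Path (b) isothermal: W = P₁V₁ ln(V₂/V₁) → W_b/(P₁V₁) = 1.481.
W_a / W_b = 3.397 / 1.481 = 2.294.

W_a / W_b ≈ 2.29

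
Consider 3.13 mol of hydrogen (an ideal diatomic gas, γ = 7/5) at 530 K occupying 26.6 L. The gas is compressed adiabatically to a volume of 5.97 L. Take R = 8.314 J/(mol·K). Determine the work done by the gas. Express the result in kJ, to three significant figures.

Adiabatic: TV^(γ−1) = const with γ = 7/5.
T₂ = T₁ (V₁/V₂)^(γ−1) = 530 × (26.6/5.97)^0.4 = 530 × 1.818 = 963.5 K.
W_by = nCᵥ(T₁ − T₂) = (3.13)(20.79)(530 − 963.5) = -28200 J.

W ≈ -28.2 kJ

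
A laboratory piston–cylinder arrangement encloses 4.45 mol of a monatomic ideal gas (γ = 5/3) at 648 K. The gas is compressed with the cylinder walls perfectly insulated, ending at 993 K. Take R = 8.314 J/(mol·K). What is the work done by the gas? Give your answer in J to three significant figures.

Adiabatic ⇒ Q = 0, so W_by = −ΔU = nCᵥ(T₁ − T₂).
Cᵥ = 3R/2 = 12.47 J/(mol·K).
W = (4.45)(12.47)(648 − 993) = -19146 J.

W ≈ -19100 J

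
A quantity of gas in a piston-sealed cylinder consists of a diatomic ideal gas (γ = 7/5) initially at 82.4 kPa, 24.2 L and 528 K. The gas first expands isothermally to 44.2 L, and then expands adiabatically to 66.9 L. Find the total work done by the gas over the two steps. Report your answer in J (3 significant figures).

W_total ≈ 1960 J

Step 1 (isothermal): W = P₁V₁ ln(V₂/V₁) = (1994) ln(44.2/24.2) = 1201 J.
After step 1: P = 45.11 kPa, V = 44.2 L, T = 528 K.
Step 2 (adiabatic): W = (P₁V₁ − P₂V₂)/(γ−1) = (1994 − 1689)/0.4 = 761.6 J.
W_total = 1201 + 761.6 = 1963 J.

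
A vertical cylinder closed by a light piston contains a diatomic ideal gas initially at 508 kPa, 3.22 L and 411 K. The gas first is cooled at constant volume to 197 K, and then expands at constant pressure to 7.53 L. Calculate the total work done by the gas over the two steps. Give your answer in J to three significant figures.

W_total ≈ 1050 J

Step 1 (isochoric): W = 0 (constant volume).
After step 1: P = 243.5 kPa (V unchanged).
Step 2 (isobaric): W = PΔV = (243.5 kPa)(7.53 − 3.22 L) = 1049 J.
W_total = 0 + 1049 = 1049 J.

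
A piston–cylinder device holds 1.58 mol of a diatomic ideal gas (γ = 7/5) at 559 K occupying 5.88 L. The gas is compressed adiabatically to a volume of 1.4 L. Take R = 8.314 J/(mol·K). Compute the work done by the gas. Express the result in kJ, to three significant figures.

W ≈ -14.2 kJ

Adiabatic: TV^(γ−1) = const with γ = 7/5.
T₂ = T₁ (V₁/V₂)^(γ−1) = 559 × (5.88/1.4)^0.4 = 559 × 1.775 = 992.5 K.
W_by = nCᵥ(T₁ − T₂) = (1.58)(20.79)(559 − 992.5) = -14235 J.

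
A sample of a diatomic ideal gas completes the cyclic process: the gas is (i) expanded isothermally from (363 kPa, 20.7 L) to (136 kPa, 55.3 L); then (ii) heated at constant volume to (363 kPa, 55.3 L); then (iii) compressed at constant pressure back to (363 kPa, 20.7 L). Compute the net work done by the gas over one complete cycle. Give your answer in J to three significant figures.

Leg (i): W = PᵢVᵢ ln(V_f/Vᵢ) = (7514) ln(55.3/20.7) = 7384 J.
Leg (ii): W = 0.
Leg (iii): W = PΔV = (363)(20.7 − 55.3) = -12560 J.
W_net = 7384 − 12560 = -5176 J.

W_net ≈ -5180 J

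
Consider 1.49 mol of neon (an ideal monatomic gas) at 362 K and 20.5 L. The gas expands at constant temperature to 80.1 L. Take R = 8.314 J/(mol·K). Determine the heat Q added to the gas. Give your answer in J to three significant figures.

Isothermal ⇒ ΔU = 0, so Q = W = nRT ln(V₂/V₁).
Q = (1.49)(8.314)(362) ln(80.1/20.5) = 4484 × 1.363 = 6112 J.

Q ≈ 6110 J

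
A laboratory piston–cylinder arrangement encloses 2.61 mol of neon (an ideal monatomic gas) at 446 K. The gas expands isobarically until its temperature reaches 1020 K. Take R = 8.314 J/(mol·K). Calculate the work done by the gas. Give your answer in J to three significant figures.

W ≈ 12500 J

Isobaric: W = P ΔV = nR ΔT.
W = (2.61)(8.314)(1020 − 446) = 12456 J.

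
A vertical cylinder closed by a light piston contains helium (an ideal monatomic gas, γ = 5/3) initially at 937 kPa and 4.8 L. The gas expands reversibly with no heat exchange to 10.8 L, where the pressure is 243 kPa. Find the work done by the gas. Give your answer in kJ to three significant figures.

Adiabatic: W = (P₁V₁ − P₂V₂)/(γ − 1) with γ = 5/3.
P₁V₁ = 4498 J, P₂V₂ = 2624 J.
W = (4498 − 2624) / 0.6667 = 2810 J.

W ≈ 2.81 kJ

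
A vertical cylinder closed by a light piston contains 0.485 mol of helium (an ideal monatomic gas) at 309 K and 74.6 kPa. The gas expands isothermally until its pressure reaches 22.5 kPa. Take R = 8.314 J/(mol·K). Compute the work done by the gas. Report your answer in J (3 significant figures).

Isothermal process: W = nRT ln(V₂/V₁) = nRT ln(P₁/P₂).
W = (0.485)(8.314)(309) × ln(74.6/22.5)
  = 1246 × ln(3.316) = 1246 × 1.199
W_by_gas = 1493 J.

W ≈ 1490 J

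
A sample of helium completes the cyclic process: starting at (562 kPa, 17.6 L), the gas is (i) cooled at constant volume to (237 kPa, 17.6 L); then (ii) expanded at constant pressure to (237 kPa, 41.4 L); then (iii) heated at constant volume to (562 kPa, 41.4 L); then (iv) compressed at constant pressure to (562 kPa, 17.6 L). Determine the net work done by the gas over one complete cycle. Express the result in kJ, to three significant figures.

W_net ≈ -7.74 kJ

Constant-volume legs do no work.
W(ii) = (237)(41.4 − 17.6) = 5641 J; W(iv) = (562)(17.6 − 41.4) = -13376 J.
W_net = 5641 − 13376 = -7735 J (the counter-clockwise enclosed area).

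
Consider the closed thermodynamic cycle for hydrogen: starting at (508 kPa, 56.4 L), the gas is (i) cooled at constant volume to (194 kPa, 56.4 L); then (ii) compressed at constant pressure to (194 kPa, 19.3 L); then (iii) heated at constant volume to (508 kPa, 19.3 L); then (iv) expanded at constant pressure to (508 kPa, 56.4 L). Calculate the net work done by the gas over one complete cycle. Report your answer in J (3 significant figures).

W_net ≈ 11600 J

Constant-volume legs do no work.
W(ii) = (194)(19.3 − 56.4) = -7197 J; W(iv) = (508)(56.4 − 19.3) = 18847 J.
W_net = -7197 + 18847 = 11649 J (the clockwise enclosed area).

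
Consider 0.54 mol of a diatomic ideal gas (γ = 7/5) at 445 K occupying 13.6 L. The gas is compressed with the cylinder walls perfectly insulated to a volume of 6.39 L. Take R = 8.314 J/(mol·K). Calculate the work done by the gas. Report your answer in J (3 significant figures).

Adiabatic: TV^(γ−1) = const with γ = 7/5.
T₂ = T₁ (V₁/V₂)^(γ−1) = 445 × (13.6/6.39)^0.4 = 445 × 1.353 = 602 K.
W_by = nCᵥ(T₁ − T₂) = (0.54)(20.79)(445 − 602) = -1762 J.

W ≈ -1760 J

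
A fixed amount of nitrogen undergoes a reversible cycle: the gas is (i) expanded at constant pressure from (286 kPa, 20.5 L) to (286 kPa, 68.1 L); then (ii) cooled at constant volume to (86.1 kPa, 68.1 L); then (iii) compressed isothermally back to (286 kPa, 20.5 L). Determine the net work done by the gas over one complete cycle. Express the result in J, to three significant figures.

W_net ≈ 6570 J

Leg (i): W = PΔV = (286)(68.1 − 20.5) = 13614 J.
Leg (ii): W = 0.
Leg (iii): W = PᵢVᵢ ln(V_f/Vᵢ) = (5863) ln(20.5/68.1) = -7039 J.
W_net = 13614 − 7039 = 6574 J.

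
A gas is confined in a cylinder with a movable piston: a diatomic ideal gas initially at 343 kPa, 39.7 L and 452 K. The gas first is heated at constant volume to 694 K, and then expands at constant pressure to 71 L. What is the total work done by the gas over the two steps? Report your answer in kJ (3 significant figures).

W_total ≈ 16.5 kJ

Step 1 (isochoric): W = 0 (constant volume).
After step 1: P = 526.6 kPa (V unchanged).
Step 2 (isobaric): W = PΔV = (526.6 kPa)(71 − 39.7 L) = 16484 J.
W_total = 0 + 16484 = 16484 J.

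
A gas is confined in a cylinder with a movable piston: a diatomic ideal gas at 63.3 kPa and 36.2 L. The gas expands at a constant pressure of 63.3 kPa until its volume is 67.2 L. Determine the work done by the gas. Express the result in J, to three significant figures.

W ≈ 1960 J

Isobaric: W = P ΔV.
W = (63.3 kPa)(67.2 − 36.2 L) = (63.3)(31) = 1962 J.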